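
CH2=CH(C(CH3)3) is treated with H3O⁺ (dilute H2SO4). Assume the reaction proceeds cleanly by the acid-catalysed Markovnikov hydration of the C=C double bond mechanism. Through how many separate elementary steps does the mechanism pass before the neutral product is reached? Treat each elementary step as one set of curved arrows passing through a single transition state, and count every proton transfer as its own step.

Step 1: Protonation of the alkene by H3O⁺: the π bond acts as the nucleophile and picks up H⁺, giving the more stable (Markovnikov) secondary carbocation. H2O is released.
Step 2: A 1,2-methyl shift from the adjacent tert-butyl carbon moves the positive charge from the secondary centre to an adjacent carbon, generating a more stable tertiary carbocation.
Step 3: A lone pair on the oxygen of H2O attacks the carbocation, forming a C–O bond and an oxonium ion (a protonated alcohol).
Step 4: Deprotonation of the oxonium ion by a water molecule delivers the neutral alcohol and regenerates the acid catalyst.
Total: 4 elementary steps.

4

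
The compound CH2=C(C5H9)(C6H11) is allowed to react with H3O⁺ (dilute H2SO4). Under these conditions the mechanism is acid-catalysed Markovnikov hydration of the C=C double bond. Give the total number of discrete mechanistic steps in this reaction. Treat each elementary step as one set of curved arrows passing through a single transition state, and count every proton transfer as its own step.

Step 1: Protonation of the alkene by H3O⁺: the π bond acts as the nucleophile and picks up H⁺, giving the more stable (Markovnikov) tertiary carbocation. H2O is released.
(No 1,2-shift: no single shift to an adjacent carbon would give a more stable cation.)
Step 2: Nucleophilic capture of the cation by H2O produces the protonated alcohol (an oxonium ion).
Step 3: Deprotonation of the oxonium ion by a water molecule delivers the neutral alcohol and regenerates the acid catalyst.
Total: 3 elementary steps.

3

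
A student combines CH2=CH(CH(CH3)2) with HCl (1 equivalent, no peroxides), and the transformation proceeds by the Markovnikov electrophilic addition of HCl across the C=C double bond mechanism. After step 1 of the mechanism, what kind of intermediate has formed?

secondary carbocation

Step 1: The π electrons of the C=C bond attack a proton of HCl; Markovnikov addition places the new C–H on the less-substituted alkene carbon, so the positive charge ends up on the more-substituted carbon — a secondary carbocation. The H–Cl bond breaks heterolytically, releasing Cl⁻.
After step 1 the species present is a secondary carbocation.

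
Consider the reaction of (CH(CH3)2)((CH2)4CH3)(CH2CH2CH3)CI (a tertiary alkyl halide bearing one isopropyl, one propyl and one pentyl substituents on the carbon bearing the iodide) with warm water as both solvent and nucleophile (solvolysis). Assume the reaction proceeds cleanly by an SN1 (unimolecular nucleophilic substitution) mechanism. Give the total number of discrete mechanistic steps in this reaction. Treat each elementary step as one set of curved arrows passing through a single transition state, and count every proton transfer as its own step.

3

Step 1: Ionisation: the C–I σ-bond cleaves heterolytically; both bonding electrons depart with I⁻, leaving a tertiary carbocation at the α-carbon.
(No 1,2-shift: no single shift to an adjacent carbon would give a more stable cation.)
Step 2: Nucleophilic capture: the oxygen of H2O bonds to the cationic carbon, producing an oxonium-ion intermediate.
Step 3: Proton transfer from the O–H of the oxonium ion to a solvent molecule delivers the neutral alcohol.
Total: 3 elementary steps.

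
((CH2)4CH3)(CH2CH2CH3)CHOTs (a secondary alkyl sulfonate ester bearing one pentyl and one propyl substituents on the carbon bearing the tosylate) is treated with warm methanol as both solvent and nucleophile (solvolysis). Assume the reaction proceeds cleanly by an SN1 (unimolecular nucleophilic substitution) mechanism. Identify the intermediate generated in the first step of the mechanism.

Step 1: The C–O bond breaks with both electrons going to the tosylate; TsO⁻ leaves and a secondary carbocation remains.
After step 1 the species present is a secondary carbocation.

secondary carbocation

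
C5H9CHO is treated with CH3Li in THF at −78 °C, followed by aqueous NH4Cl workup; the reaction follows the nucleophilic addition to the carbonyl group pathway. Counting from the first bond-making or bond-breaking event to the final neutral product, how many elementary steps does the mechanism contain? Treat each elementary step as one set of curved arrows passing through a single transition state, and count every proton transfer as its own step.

2

Step 1: A lone pair / filled orbital on the carbanion-like carbon of CH3Li attacks the electrophilic carbonyl carbon; the π(C=O) electrons shift onto oxygen, producing a tetrahedral alkoxide intermediate.
Step 2: The alkoxide picks up a proton during aqueous NH4Cl workup to yield an alcohol.
Total: 2 elementary steps.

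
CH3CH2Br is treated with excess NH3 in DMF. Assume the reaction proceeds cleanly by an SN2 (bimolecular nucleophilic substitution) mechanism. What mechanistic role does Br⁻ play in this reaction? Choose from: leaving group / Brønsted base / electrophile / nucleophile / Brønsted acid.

leaving group

Step 1: A lone pair on the N of NH3 attacks the α-carbon from the back side while the C–Br bond breaks; both bonding electrons leave with Br⁻. The product of this concerted step is an alkylammonium ion.
Br⁻ departs with both electrons of the breaking σ-bond — that is the definition of a leaving group.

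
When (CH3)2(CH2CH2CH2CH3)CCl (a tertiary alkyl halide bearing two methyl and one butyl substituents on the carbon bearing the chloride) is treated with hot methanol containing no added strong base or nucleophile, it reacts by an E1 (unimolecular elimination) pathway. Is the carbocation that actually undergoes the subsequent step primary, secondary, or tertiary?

tertiary

Step 1: The C–Cl bond breaks with both electrons going to the chloride; Cl⁻ leaves and a tertiary carbocation remains.
No single 1,2-shift to an adjacent carbon would give a more-substituted cation, so no rearrangement occurs.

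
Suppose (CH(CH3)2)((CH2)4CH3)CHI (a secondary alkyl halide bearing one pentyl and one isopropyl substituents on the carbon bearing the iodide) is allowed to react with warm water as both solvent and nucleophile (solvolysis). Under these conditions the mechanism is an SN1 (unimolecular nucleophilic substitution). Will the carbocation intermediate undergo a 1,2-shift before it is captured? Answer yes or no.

yes

The first-formed carbocation is secondary.
The adjacent isopropyl carbon already bears 2 other carbon substituents and has a hydrogen to migrate; after a 1,2-hydride shift from that carbon the positive charge sits on a tertiary centre.
Tertiary is more stable than secondary, so the shift occurs.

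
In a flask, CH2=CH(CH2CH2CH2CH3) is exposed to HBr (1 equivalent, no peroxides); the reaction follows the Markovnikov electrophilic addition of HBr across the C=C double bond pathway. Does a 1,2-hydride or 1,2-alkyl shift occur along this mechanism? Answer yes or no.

no

The first-formed carbocation is secondary.
No single 1,2-shift to an adjacent carbon would produce a more-substituted cation than the one already present, so no rearrangement occurs.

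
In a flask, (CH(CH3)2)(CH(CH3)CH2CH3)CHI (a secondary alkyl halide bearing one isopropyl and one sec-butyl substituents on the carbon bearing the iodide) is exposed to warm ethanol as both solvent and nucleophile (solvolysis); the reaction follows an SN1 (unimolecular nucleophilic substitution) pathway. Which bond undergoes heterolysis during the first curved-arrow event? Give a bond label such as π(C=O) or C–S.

C–I

Step 1: Unassisted departure of I⁻ (taking the C–I bonding pair) generates a secondary carbocation.
The bond broken in this step is the C–I bond.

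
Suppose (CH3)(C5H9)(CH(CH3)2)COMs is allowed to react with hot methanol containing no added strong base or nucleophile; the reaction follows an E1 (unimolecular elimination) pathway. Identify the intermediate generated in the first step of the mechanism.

Step 1: Ionisation: the C–O σ-bond cleaves heterolytically; both bonding electrons depart with MsO⁻, leaving a tertiary carbocation at the α-carbon.
After step 1 the species present is a tertiary carbocation.

tertiary carbocation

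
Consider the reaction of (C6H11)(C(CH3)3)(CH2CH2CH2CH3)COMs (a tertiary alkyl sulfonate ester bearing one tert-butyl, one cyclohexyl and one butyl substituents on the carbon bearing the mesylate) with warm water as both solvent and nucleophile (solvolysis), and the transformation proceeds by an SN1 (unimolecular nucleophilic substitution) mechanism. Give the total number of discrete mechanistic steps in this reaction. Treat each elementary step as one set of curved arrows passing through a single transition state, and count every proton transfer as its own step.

Step 1: Ionisation: the C–O σ-bond cleaves heterolytically; both bonding electrons depart with MsO⁻, leaving a tertiary carbocation at the α-carbon.
(No 1,2-shift: no single shift to an adjacent carbon would give a more stable cation.)
Step 2: A lone pair on the oxygen of H2O attacks the carbocation, forming a new C–O σ-bond and an oxonium ion.
Step 3: Deprotonation of the oxonium oxygen by solvent water yields the neutral alcohol.
Total: 3 elementary steps.

3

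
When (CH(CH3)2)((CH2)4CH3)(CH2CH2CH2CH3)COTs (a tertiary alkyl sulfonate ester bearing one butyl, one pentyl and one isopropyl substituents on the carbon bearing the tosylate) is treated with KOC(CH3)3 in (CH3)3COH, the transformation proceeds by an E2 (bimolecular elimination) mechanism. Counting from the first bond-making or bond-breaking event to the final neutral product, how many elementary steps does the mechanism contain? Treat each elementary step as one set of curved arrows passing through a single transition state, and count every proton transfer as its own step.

Step 1: The strong base (CH3)3CO⁻ removes a β-hydrogen; in the same concerted event the electrons of the breaking C–H bond form the new π(C=C) bond and the C–O σ-bond breaks, expelling TsO⁻. Anti-periplanar geometry; one transition state.
Total: 1 elementary step.

1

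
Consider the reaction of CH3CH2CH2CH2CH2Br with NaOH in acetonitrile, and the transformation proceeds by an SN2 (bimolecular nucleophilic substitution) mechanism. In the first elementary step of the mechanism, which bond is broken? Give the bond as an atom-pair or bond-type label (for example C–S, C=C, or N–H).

C–Br

Step 1: The hydroxide nucleophile donates a lone pair from O to the α-carbon in a backside attack; simultaneously the C–Br σ-bond breaks and both of its electrons leave with Br⁻. One concerted step with inversion of configuration.
The bond broken in this step is the C–Br bond.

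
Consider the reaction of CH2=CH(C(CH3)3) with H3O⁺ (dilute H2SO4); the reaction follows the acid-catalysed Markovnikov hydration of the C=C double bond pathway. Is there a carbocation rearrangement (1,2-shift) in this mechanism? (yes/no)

The first-formed carbocation is secondary.
The adjacent tert-butyl carbon has no hydrogen but bears methyl groups; migration of one methyl with its bonding pair (a 1,2-methyl shift) places the charge on a tertiary centre.
Tertiary is more stable than secondary, so the shift occurs.

yes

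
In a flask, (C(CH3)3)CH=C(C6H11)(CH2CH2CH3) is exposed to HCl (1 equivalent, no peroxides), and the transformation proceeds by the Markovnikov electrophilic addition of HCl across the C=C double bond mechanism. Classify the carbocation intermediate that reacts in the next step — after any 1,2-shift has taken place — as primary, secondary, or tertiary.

tertiary

Step 1: Electrophilic addition begins with the π(C=C) electrons forming a bond to the proton of HCl. Following Markovnikov's rule, the resulting cation is tertiary. The H–Cl bond breaks heterolytically, releasing Cl⁻.
No single 1,2-shift to an adjacent carbon would give a more-substituted cation, so no rearrangement occurs.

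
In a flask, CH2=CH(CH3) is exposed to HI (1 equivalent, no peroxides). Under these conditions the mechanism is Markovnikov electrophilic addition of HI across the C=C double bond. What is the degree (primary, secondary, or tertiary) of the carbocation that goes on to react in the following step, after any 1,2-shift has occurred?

Step 1: Electrophilic addition begins with the π(C=C) electrons forming a bond to the proton of HI. Following Markovnikov's rule, the resulting cation is secondary. The H–I bond breaks heterolytically, releasing I⁻.
No single 1,2-shift to an adjacent carbon would give a more-substituted cation, so no rearrangement occurs.

secondary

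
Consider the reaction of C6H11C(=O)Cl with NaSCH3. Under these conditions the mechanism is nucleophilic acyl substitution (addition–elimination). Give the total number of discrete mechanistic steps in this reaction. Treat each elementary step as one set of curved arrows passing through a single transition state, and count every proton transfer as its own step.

2

Step 1: Nucleophilic addition of CH3S⁻ to the acyl carbon breaks the π(C=O) bond and yields a tetrahedral, anionic intermediate.
Step 2: Elimination step: re-formation of the carbonyl π bond drives out Cl⁻, giving the new acyl compound.
Total: 2 elementary steps.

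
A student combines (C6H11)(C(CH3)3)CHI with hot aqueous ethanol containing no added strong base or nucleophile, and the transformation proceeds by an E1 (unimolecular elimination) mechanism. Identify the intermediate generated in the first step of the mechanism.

Step 1: Rate-determining heterolysis of the C–I bond gives I⁻ and a secondary carbocation.
After step 1 the species present is a secondary carbocation.

secondary carbocation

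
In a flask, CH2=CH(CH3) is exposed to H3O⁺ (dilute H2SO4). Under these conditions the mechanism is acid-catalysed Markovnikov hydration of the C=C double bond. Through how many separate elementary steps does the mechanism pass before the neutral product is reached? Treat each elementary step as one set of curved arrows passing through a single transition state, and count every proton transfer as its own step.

Step 1: Protonation of the alkene by H3O⁺: the π bond acts as the nucleophile and picks up H⁺, giving the more stable (Markovnikov) secondary carbocation. H2O is released.
(No 1,2-shift: no single shift to an adjacent carbon would give a more stable cation.)
Step 2: A lone pair on the oxygen of H2O attacks the carbocation, forming a C–O bond and an oxonium ion (a protonated alcohol).
Step 3: Proton transfer from the O–H of the oxonium ion to H2O completes the catalytic cycle and yields the alcohol.
Total: 3 elementary steps.

3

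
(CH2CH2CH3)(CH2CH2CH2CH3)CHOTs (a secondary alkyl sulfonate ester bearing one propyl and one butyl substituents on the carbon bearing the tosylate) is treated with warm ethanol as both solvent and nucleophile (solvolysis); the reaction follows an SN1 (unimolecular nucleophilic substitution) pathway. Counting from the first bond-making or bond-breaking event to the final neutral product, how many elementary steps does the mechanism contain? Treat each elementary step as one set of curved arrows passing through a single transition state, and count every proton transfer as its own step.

Step 1: Rate-determining heterolysis of the C–O bond gives TsO⁻ and a secondary carbocation.
(No 1,2-shift: no single shift to an adjacent carbon would give a more stable cation.)
Step 2: Nucleophilic capture: the oxygen of CH3CH2OH bonds to the cationic carbon, producing an oxonium-ion intermediate.
Step 3: Deprotonation of the oxonium oxygen by solvent ethanol yields the neutral ether.
Total: 3 elementary steps.

3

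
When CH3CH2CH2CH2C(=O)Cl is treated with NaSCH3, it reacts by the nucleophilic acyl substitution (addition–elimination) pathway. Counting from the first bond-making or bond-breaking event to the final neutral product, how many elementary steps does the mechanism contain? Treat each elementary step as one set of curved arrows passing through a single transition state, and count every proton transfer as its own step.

Step 1: A lone pair on the S of CH3S⁻ attacks the electrophilic acyl carbon; the π(C=O) electrons move onto oxygen, giving a tetrahedral intermediate.
Step 2: Collapse of the tetrahedral intermediate: the alkoxide oxygen pushes its lone pair back to re-form C=O while Cl⁻ leaves.
Total: 2 elementary steps.

2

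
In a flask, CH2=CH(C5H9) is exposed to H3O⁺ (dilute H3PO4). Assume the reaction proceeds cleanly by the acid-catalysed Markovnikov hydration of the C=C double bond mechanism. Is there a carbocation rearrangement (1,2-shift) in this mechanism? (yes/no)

yes

The first-formed carbocation is secondary.
The adjacent cyclopentyl carbon already bears 2 other carbon substituents and has a hydrogen to migrate; after a 1,2-hydride shift from that carbon the positive charge sits on a tertiary centre.
Tertiary is more stable than secondary, so the shift occurs.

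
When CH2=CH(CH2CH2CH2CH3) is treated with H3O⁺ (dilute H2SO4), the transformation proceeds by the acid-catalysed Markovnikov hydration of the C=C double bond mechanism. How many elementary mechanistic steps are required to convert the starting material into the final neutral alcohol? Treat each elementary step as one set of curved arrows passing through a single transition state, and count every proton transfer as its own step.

Step 1: The π electrons of the C=C bond attack a proton of H3O⁺; Markovnikov addition places the new C–H on the less-substituted alkene carbon, so the positive charge ends up on the more-substituted carbon — a secondary carbocation. H2O is released.
(No 1,2-shift: no single shift to an adjacent carbon would give a more stable cation.)
Step 2: Water acts as the nucleophile: an oxygen lone pair bonds to the cationic carbon, giving an oxonium-ion intermediate.
Step 3: Proton transfer from the O–H of the oxonium ion to H2O completes the catalytic cycle and yields the alcohol.
Total: 3 elementary steps.

3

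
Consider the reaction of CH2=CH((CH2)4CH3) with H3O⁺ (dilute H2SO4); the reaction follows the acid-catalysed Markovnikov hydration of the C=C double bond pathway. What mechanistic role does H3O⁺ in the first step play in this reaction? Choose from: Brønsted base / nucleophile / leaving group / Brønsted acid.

Step 1: Protonation of the alkene by H3O⁺: the π bond acts as the nucleophile and picks up H⁺, giving the more stable (Markovnikov) secondary carbocation. H2O is released.
H3O⁺ in the first step donates a proton in a proton-transfer step — a Brønsted acid.

Brønsted acid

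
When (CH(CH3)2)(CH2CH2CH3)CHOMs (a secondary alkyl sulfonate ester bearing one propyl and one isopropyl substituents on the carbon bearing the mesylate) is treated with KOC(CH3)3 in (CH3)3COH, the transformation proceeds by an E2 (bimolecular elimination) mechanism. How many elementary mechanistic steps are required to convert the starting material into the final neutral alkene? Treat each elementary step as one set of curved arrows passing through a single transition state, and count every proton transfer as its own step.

1

Step 1: The strong base (CH3)3CO⁻ removes a β-hydrogen; in the same concerted event the electrons of the breaking C–H bond form the new π(C=C) bond and the C–O σ-bond breaks, expelling MsO⁻. Anti-periplanar geometry; one transition state.
Total: 1 elementary step.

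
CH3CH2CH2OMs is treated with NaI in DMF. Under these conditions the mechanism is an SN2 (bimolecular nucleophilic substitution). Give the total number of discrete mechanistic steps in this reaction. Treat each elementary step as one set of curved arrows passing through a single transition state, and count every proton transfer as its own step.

1

Step 1: I⁻ attacks the back face of the α-carbon while MsO⁻ departs with the C–O bonding pair — a single concerted displacement through a pentacoordinate transition state.
Total: 1 elementary step.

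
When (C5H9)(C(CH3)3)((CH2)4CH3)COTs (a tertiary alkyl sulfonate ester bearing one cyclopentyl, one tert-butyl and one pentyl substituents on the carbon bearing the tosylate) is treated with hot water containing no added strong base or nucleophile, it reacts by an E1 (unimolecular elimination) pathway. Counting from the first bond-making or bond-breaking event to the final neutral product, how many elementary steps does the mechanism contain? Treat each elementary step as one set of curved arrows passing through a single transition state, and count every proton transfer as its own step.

Step 1: Unassisted departure of TsO⁻ (taking the C–O bonding pair) generates a tertiary carbocation.
(No 1,2-shift: no single shift to an adjacent carbon would give a more stable cation.)
Step 2: A weak base (a water molecule from the solvent) removes a proton from a carbon adjacent to the cationic centre; the electrons of that C–H bond become the new π(C=C) bond, giving the alkene.
Total: 2 elementary steps.

2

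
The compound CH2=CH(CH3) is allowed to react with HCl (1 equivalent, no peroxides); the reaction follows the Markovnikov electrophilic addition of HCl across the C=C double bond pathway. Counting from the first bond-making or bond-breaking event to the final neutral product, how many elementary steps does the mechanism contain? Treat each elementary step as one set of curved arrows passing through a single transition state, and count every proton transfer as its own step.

Step 1: Protonation of the alkene by HCl: the π bond acts as the nucleophile and picks up H⁺, giving the more stable (Markovnikov) secondary carbocation. The H–Cl bond breaks heterolytically, releasing Cl⁻.
(No 1,2-shift: no single shift to an adjacent carbon would give a more stable cation.)
Step 2: Cl⁻ captures the cation: a lone pair on Cl⁻ fills the empty p orbital, producing the alkyl halide product.
Total: 2 elementary steps.

2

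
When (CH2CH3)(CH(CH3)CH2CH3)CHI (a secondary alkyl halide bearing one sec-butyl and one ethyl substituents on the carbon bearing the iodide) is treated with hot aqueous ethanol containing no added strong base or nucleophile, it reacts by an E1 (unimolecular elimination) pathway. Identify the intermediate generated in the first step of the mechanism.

Step 1: Ionisation: the C–I σ-bond cleaves heterolytically; both bonding electrons depart with I⁻, leaving a secondary carbocation at the α-carbon.
After step 1 the species present is a secondary carbocation.

secondary carbocation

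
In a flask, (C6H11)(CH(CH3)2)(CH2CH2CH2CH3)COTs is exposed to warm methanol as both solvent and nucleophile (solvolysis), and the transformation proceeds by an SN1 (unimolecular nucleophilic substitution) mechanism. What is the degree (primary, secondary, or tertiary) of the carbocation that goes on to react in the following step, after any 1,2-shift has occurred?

Step 1: The C–O bond breaks with both electrons going to the tosylate; TsO⁻ leaves and a tertiary carbocation remains.
No single 1,2-shift to an adjacent carbon would give a more-substituted cation, so no rearrangement occurs.

tertiary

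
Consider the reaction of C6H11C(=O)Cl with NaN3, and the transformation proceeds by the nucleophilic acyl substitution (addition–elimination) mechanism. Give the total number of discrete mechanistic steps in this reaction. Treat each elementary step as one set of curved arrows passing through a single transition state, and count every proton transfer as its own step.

Step 1: Nucleophilic addition of N3⁻ to the acyl carbon breaks the π(C=O) bond and yields a tetrahedral, anionic intermediate.
Step 2: An oxygen lone pair re-forms the C=O π bond as the C–Cl σ-bond breaks; Cl⁻ is expelled.
Total: 2 elementary steps.

2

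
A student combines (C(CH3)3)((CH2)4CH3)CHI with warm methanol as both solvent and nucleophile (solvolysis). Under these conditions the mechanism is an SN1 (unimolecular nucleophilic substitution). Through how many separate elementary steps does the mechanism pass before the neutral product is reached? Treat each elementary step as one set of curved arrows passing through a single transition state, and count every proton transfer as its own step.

Step 1: Rate-determining heterolysis of the C–I bond gives I⁻ and a secondary carbocation.
Step 2: A 1,2-methyl shift from the adjacent tert-butyl carbon moves the positive charge from the secondary centre to an adjacent carbon, generating a more stable tertiary carbocation.
Step 3: A lone pair on the oxygen of CH3OH attacks the carbocation, forming a new C–O σ-bond and an oxonium ion.
Step 4: Deprotonation of the oxonium oxygen by solvent methanol yields the neutral ether.
Total: 4 elementary steps.

4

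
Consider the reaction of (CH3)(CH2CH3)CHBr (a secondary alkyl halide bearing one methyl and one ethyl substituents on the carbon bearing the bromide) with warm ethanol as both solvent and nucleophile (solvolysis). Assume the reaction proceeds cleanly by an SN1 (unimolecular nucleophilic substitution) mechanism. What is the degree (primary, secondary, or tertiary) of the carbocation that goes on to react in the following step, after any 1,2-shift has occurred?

Step 1: Ionisation: the C–Br σ-bond cleaves heterolytically; both bonding electrons depart with Br⁻, leaving a secondary carbocation at the α-carbon.
No single 1,2-shift to an adjacent carbon would give a more-substituted cation, so no rearrangement occurs.

secondary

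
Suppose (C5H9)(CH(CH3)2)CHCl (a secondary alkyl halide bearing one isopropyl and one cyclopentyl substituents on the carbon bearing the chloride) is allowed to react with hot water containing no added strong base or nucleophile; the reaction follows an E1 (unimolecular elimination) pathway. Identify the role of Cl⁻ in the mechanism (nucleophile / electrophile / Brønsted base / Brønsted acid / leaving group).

Step 1: The C–Cl bond breaks with both electrons going to the chloride; Cl⁻ leaves and a secondary carbocation remains.
Cl⁻ departs with both electrons of the breaking σ-bond — that is the definition of a leaving group.

leaving group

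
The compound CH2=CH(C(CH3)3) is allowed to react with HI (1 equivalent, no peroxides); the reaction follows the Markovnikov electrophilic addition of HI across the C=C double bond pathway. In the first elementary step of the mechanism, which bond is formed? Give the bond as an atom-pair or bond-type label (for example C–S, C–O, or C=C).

C–H

Step 1: The π electrons of the C=C bond attack a proton of HI; Markovnikov addition places the new C–H on the less-substituted alkene carbon, so the positive charge ends up on the more-substituted carbon — a secondary carbocation. The H–I bond breaks heterolytically, releasing I⁻.
The bond formed in this step is the C–H bond.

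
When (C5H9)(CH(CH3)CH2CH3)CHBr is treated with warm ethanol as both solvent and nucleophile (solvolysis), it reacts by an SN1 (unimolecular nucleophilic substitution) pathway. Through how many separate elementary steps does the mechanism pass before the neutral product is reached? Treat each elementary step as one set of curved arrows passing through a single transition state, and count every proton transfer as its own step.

4

Step 1: The C–Br bond breaks with both electrons going to the bromide; Br⁻ leaves and a secondary carbocation remains.
Step 2: A hydride (H with its bonding pair) migrates from the adjacent cyclopentyl carbon to the cationic centre — a 1,2-hydride shift — upgrading the secondary cation to a tertiary one.
Step 3: CH3CH2OH donates an oxygen lone pair into the empty p orbital of the cation, giving a protonated ether (an oxonium ion).
Step 4: A second solvent molecule removes the proton on oxygen, giving the neutral ether product.
Total: 4 elementary steps.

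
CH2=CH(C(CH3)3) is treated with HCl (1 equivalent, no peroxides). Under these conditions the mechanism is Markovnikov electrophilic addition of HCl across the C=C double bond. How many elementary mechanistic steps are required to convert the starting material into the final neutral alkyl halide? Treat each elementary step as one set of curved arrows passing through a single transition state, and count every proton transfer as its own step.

Step 1: Protonation of the alkene by HCl: the π bond acts as the nucleophile and picks up H⁺, giving the more stable (Markovnikov) secondary carbocation. The H–Cl bond breaks heterolytically, releasing Cl⁻.
Step 2: A 1,2-methyl shift from the adjacent tert-butyl carbon moves the positive charge from the secondary centre to an adjacent carbon, generating a more stable tertiary carbocation.
Step 3: The Cl⁻ anion donates a lone pair to the carbocation, forming the new C–Cl σ-bond and giving the neutral alkyl halide.
Total: 3 elementary steps.

3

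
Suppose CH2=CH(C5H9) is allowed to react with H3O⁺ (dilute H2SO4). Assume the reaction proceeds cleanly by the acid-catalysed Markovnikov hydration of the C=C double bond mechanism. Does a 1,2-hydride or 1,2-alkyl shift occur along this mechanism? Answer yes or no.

The first-formed carbocation is secondary.
The adjacent cyclopentyl carbon already bears 2 other carbon substituents and has a hydrogen to migrate; after a 1,2-hydride shift from that carbon the positive charge sits on a tertiary centre.
Tertiary is more stable than secondary, so the shift occurs.

yes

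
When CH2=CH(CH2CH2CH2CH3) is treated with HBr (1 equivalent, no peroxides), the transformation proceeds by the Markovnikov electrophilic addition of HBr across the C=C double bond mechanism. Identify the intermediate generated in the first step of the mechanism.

secondary carbocation

Step 1: Protonation of the alkene by HBr: the π bond acts as the nucleophile and picks up H⁺, giving the more stable (Markovnikov) secondary carbocation. The H–Br bond breaks heterolytically, releasing Br⁻.
After step 1 the species present is a secondary carbocation.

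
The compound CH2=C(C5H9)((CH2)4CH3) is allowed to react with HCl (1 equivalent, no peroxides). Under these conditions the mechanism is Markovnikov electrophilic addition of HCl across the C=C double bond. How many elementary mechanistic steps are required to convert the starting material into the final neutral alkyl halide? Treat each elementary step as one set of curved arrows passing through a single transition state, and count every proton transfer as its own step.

2

Step 1: The π electrons of the C=C bond attack a proton of HCl; Markovnikov addition places the new C–H on the less-substituted alkene carbon, so the positive charge ends up on the more-substituted carbon — a tertiary carbocation. The H–Cl bond breaks heterolytically, releasing Cl⁻.
(No 1,2-shift: no single shift to an adjacent carbon would give a more stable cation.)
Step 2: Cl⁻ captures the cation: a lone pair on Cl⁻ fills the empty p orbital, producing the alkyl halide product.
Total: 2 elementary steps.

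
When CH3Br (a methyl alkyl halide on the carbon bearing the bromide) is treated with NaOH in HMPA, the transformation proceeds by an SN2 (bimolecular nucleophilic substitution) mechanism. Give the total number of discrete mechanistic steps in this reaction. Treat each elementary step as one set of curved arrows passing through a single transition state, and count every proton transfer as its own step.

Step 1: Backside attack by OH⁻ on the carbon bearing the bromide: the new C–O bond forms as the C–Br bond breaks, with Walden inversion at carbon.
Total: 1 elementary step.

1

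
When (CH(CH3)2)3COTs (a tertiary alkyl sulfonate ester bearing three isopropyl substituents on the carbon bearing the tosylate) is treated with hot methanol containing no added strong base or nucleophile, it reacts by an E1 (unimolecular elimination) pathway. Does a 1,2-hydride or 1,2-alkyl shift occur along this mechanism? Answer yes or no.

The first-formed carbocation is tertiary.
No single 1,2-shift to an adjacent carbon would produce a more-substituted cation than the one already present, so no rearrangement occurs.

no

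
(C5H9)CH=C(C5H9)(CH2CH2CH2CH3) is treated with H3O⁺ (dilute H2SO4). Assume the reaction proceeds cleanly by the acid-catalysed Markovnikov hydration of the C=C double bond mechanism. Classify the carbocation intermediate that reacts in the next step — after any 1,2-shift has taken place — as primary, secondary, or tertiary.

tertiary

Step 1: Protonation of the alkene by H3O⁺: the π bond acts as the nucleophile and picks up H⁺, giving the more stable (Markovnikov) tertiary carbocation. H2O is released.
No single 1,2-shift to an adjacent carbon would give a more-substituted cation, so no rearrangement occurs.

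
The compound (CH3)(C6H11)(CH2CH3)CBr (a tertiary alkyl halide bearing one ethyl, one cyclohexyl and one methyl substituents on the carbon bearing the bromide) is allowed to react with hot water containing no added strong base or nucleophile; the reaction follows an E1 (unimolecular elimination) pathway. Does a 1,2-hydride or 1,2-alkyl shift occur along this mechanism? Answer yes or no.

no

The first-formed carbocation is tertiary.
No single 1,2-shift to an adjacent carbon would produce a more-substituted cation than the one already present, so no rearrangement occurs.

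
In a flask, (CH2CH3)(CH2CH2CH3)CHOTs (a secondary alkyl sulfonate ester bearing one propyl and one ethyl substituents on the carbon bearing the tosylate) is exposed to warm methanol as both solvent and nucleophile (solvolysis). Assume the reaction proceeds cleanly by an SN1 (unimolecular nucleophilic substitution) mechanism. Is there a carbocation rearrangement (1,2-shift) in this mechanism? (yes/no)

no

The first-formed carbocation is secondary.
No single 1,2-shift to an adjacent carbon would produce a more-substituted cation than the one already present, so no rearrangement occurs.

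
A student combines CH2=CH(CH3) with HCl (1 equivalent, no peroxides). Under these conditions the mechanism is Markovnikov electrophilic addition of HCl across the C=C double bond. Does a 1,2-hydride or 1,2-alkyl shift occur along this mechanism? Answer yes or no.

The first-formed carbocation is secondary.
No single 1,2-shift to an adjacent carbon would produce a more-substituted cation than the one already present, so no rearrangement occurs.

no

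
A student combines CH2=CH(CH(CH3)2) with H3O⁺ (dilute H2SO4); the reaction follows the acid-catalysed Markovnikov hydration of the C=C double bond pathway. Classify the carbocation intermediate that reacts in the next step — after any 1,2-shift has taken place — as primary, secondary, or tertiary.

Step 1: Protonation of the alkene by H3O⁺: the π bond acts as the nucleophile and picks up H⁺, giving the more stable (Markovnikov) secondary carbocation. H2O is released.
Step 2: Carbocation rearrangement: a 1,2-hydride shift from the adjacent isopropyl carbon converts the initially-formed secondary cation into the more stable tertiary cation.
The cation rearranges from secondary to tertiary via a 1,2-hydride shift from the adjacent isopropyl carbon; the tertiary cation is what reacts next.

tertiary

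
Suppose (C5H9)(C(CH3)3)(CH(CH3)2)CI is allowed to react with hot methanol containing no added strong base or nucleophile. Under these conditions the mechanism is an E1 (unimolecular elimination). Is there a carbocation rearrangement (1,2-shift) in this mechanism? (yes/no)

no

The first-formed carbocation is tertiary.
No single 1,2-shift to an adjacent carbon would produce a more-substituted cation than the one already present, so no rearrangement occurs.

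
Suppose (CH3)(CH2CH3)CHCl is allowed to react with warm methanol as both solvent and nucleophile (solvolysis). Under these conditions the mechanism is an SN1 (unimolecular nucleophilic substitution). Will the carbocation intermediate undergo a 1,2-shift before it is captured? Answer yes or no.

The first-formed carbocation is secondary.
No single 1,2-shift to an adjacent carbon would produce a more-substituted cation than the one already present, so no rearrangement occurs.

no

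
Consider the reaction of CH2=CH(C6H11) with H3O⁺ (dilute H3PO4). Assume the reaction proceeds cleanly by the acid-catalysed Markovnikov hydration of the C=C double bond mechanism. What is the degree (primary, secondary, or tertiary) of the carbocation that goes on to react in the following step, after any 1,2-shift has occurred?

tertiary

Step 1: Electrophilic addition begins with the π(C=C) electrons forming a bond to the proton of H3O⁺. Following Markovnikov's rule, the resulting cation is secondary. H2O is released.
Step 2: A hydride (H with its bonding pair) migrates from the adjacent cyclohexyl carbon to the cationic centre — a 1,2-hydride shift — upgrading the secondary cation to a tertiary one.
The cation rearranges from secondary to tertiary via a 1,2-hydride shift from the adjacent cyclohexyl carbon; the tertiary cation is what reacts next.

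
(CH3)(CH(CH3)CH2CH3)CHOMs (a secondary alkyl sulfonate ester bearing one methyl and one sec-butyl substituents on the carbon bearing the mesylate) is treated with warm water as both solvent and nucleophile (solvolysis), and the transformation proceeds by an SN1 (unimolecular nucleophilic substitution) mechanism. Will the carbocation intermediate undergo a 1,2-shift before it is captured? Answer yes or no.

yes

The first-formed carbocation is secondary.
The adjacent sec-butyl carbon already bears 2 other carbon substituents and has a hydrogen to migrate; after a 1,2-hydride shift from that carbon the positive charge sits on a tertiary centre.
Tertiary is more stable than secondary, so the shift occurs.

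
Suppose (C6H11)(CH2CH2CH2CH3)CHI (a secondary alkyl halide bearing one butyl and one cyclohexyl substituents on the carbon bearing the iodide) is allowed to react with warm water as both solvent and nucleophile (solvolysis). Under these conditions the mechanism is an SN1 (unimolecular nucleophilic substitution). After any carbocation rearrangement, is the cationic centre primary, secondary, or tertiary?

tertiary

Step 1: Ionisation: the C–I σ-bond cleaves heterolytically; both bonding electrons depart with I⁻, leaving a secondary carbocation at the α-carbon.
Step 2: Carbocation rearrangement: a 1,2-hydride shift from the adjacent cyclohexyl carbon converts the initially-formed secondary cation into the more stable tertiary cation.
The cation rearranges from secondary to tertiary via a 1,2-hydride shift from the adjacent cyclohexyl carbon; the tertiary cation is what reacts next.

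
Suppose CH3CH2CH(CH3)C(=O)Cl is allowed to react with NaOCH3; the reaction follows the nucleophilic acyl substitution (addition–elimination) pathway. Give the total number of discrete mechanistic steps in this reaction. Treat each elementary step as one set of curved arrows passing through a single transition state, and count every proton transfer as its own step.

2

Step 1: CH3O⁻ adds to the carbonyl carbon; the C=O π electrons shift onto oxygen and a tetrahedral alkoxide intermediate forms.
Step 2: Collapse of the tetrahedral intermediate: the alkoxide oxygen pushes its lone pair back to re-form C=O while Cl⁻ leaves.
Total: 2 elementary steps.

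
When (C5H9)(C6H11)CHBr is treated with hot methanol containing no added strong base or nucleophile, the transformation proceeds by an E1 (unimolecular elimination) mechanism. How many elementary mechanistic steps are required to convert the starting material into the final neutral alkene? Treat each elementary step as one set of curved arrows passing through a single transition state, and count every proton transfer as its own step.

3

Step 1: Ionisation: the C–Br σ-bond cleaves heterolytically; both bonding electrons depart with Br⁻, leaving a secondary carbocation at the α-carbon.
Step 2: Carbocation rearrangement: a 1,2-hydride shift from the adjacent cyclohexyl carbon converts the initially-formed secondary cation into the more stable tertiary cation.
Step 3: Loss of a β-proton to a methanol molecule of the solvent: the C–H bonding pair collapses toward the cationic carbon to form the C=C π bond, yielding the alkene.
Total: 3 elementary steps.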